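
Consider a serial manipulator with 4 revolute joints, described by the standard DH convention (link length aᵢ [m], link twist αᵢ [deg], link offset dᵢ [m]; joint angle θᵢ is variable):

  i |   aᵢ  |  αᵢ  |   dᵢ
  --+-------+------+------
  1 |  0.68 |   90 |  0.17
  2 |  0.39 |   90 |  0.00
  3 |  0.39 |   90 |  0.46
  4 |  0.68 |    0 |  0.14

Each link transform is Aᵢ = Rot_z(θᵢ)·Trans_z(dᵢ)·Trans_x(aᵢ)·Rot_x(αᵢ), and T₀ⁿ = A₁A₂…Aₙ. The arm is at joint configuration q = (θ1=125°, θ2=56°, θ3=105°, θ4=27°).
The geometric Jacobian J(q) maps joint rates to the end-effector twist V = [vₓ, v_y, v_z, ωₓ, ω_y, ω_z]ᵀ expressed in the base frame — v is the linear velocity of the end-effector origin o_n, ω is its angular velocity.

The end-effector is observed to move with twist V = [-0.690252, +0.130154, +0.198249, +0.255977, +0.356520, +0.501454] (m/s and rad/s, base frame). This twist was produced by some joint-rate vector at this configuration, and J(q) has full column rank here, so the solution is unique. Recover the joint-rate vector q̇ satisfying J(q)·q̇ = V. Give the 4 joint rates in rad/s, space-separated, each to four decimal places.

0.2790 0.3430 -0.0040 0.2750

o_n = [-0.0237, 1.7741, -0.0381]
J₁: ẑ×o_n = [-1.7741, -0.0237, 0.0000], ω = ẑ
J2: z=[0.8192, 0.5736, 0.0000] o=[-0.3900, 0.5570, 0.1700] → [-0.1194, 0.1705, 0.7869, 0.8192, 0.5736, 0.0000]
J3: z=[-0.4755, 0.6791, -0.5592] o=[-0.5151, 0.7357, 0.4933] → [0.2198, -0.5275, -0.8275, -0.4755, 0.6791, -0.5592]
J4: z=[-0.0978, 0.5909, 0.8008] o=[-0.3929, 1.2179, 0.1524] → [-0.5580, 0.2770, -0.2726, -0.0978, 0.5909, 0.8008]
q̇ = J⁺·V = [0.2790, 0.3430, -0.0040, 0.2750]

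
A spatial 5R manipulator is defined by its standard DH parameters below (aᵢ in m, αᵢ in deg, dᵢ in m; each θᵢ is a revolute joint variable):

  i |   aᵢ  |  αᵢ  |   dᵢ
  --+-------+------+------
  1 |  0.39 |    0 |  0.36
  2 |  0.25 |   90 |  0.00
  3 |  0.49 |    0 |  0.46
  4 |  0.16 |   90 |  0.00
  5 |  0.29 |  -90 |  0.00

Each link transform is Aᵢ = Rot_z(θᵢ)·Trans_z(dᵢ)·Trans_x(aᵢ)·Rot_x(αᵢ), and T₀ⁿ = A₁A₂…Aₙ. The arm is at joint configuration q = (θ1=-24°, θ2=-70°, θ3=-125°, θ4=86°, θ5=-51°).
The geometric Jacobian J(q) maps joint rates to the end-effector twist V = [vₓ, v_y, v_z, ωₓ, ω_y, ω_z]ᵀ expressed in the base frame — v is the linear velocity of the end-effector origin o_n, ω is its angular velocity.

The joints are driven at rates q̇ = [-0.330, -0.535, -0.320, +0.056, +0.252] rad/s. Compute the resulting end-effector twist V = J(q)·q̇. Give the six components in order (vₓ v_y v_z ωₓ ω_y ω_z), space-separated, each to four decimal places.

o_n = [0.1058, -0.3768, -0.2569]
J₁: ẑ×o_n = [0.3768, 0.1058, -0.0000], ω = ẑ
J2: z=[0.0000, 0.0000, 1.0000] o=[0.3563, -0.1586, 0.3600] → [0.2182, -0.2505, 0.0000, 0.0000, 0.0000, 1.0000]
J3: z=[-0.9976, 0.0698, 0.0000] o=[0.3388, -0.4080, 0.3600] → [-0.0430, -0.6154, -0.0149, -0.9976, 0.0698, 0.0000]
J4: z=[-0.9976, 0.0698, 0.0000] o=[-0.1004, -0.0956, -0.0414] → [-0.0150, -0.2150, 0.2662, -0.9976, 0.0698, 0.0000]
J5: z=[0.0439, 0.6278, -0.7771] o=[-0.1091, -0.2196, -0.1421] → [-0.1943, -0.1620, -0.1418, 0.0439, 0.6278, -0.7771]
V = J·q̇ = [-0.2771, 0.2431, -0.0161, 0.2744, 0.1398, -1.0608]

-0.2771 0.2431 -0.0161 0.2744 0.1398 -1.0608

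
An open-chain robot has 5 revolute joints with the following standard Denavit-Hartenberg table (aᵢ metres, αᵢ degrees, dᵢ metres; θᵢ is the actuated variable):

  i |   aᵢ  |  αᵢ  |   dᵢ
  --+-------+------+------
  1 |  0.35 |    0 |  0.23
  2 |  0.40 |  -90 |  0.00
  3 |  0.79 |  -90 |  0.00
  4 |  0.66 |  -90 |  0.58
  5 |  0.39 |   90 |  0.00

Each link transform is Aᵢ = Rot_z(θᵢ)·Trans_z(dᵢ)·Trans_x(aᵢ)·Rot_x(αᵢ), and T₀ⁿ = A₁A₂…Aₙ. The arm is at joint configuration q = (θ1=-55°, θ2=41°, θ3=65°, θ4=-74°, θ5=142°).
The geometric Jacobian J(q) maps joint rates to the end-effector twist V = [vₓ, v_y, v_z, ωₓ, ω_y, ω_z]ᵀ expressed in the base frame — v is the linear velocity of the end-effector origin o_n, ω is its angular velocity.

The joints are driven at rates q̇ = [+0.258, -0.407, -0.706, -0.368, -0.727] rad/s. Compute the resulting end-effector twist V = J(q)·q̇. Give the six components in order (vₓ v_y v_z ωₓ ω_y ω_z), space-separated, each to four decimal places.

o_n = [0.7358, -0.0707, -0.7177]
J₁: ẑ×o_n = [0.0707, 0.7358, -0.0000], ω = ẑ
J2: z=[0.0000, 0.0000, 1.0000] o=[0.2008, -0.2867, 0.2300] → [-0.2160, 0.5351, 0.0000, 0.0000, 0.0000, 1.0000]
J3: z=[0.2419, 0.9703, 0.0000] o=[0.5889, -0.3835, 0.2300] → [-0.9196, 0.2293, -0.0669, 0.2419, 0.9703, 0.0000]
J4: z=[-0.8794, 0.2193, -0.4226] o=[0.9128, -0.4642, -0.4860] → [0.1155, -0.1290, -0.3073, -0.8794, 0.2193, -0.4226]
J5: z=[0.3275, -0.3657, -0.8712] o=[0.6309, 0.2599, -0.8960] → [-0.3532, -0.1498, -0.0699, 0.3275, -0.3657, -0.8712]
V = J·q̇ = [0.9697, -0.0334, 0.2111, -0.0853, -0.4998, 0.6399]

0.9697 -0.0334 0.2111 -0.0853 -0.4998 0.6399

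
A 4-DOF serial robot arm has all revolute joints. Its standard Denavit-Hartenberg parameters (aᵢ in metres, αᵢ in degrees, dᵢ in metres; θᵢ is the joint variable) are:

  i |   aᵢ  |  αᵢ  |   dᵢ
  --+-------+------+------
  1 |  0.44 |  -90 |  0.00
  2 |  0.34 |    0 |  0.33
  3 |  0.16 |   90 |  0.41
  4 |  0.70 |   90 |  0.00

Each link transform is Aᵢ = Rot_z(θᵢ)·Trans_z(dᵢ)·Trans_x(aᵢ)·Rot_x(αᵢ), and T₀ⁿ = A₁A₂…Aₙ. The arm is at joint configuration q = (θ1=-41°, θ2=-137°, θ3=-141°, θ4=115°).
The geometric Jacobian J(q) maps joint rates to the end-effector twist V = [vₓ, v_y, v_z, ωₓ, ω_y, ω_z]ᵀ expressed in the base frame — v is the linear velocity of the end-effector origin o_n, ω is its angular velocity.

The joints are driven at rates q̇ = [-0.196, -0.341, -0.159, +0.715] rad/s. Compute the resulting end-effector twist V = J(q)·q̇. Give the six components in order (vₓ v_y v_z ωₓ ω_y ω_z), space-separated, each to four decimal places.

o_n = [1.0318, 0.9242, 0.3664]
J₁: ẑ×o_n = [-0.9242, 1.0318, 0.0000], ω = ẑ
J2: z=[0.6561, 0.7547, 0.0000] o=[0.3321, -0.2887, 0.0000] → [0.2765, -0.2404, 0.2676, 0.6561, 0.7547, 0.0000]
J3: z=[0.6561, 0.7547, 0.0000] o=[0.3609, 0.1235, 0.2319] → [0.1015, -0.0882, 0.0189, 0.6561, 0.7547, 0.0000]
J4: z=[0.7474, -0.6497, 0.1392] o=[0.6467, 0.4183, 0.0734] → [-0.2607, -0.1653, 0.6282, 0.7474, -0.6497, 0.1392]
V = J·q̇ = [-0.1157, -0.2245, 0.3549, 0.2063, -0.8419, -0.0965]

-0.1157 -0.2245 0.3549 0.2063 -0.8419 -0.0965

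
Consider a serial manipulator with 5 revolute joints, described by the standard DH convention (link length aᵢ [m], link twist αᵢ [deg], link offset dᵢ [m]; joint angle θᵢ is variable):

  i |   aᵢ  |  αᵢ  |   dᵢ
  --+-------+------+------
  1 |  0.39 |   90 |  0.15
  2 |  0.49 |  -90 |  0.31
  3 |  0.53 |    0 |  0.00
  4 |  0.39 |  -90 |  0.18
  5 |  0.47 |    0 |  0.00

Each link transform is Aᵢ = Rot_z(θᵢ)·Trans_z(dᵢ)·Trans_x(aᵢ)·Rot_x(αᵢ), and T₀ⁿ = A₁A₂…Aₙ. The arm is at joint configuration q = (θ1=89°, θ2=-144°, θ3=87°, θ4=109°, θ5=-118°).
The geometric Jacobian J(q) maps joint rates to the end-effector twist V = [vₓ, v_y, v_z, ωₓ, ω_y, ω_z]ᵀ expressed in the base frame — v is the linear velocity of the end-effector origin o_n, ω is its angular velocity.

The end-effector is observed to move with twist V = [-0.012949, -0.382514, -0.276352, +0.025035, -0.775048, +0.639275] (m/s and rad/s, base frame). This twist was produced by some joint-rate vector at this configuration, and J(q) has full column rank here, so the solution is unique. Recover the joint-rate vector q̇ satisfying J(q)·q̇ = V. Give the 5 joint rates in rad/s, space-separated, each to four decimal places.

o_n = [-0.1647, 0.4555, -0.5400]
J₁: ẑ×o_n = [-0.4555, -0.1647, 0.0000], ω = ẑ
J2: z=[0.9998, -0.0175, 0.0000] o=[0.0068, 0.3899, 0.1500] → [0.0120, 0.6899, 0.0626, 0.9998, -0.0175, 0.0000]
J3: z=[0.0103, 0.5877, -0.8090] o=[0.3098, -0.0118, -0.1380] → [0.1418, 0.3880, 0.2837, 0.0103, 0.5877, -0.8090]
J4: z=[0.0103, 0.5877, -0.8090] o=[-0.2197, -0.0250, -0.1543] → [0.1621, -0.0406, -0.0274, 0.0103, 0.5877, -0.8090]
J5: z=[0.9572, -0.2397, -0.1620] o=[-0.1051, 0.3821, -0.0796] → [0.1223, 0.4504, 0.0560, 0.9572, -0.2397, -0.1620]
q̇ = J⁺·V = [-0.2640, -0.2950, -0.9960, -0.1900, 0.3470]

-0.2640 -0.2950 -0.9960 -0.1900 0.3470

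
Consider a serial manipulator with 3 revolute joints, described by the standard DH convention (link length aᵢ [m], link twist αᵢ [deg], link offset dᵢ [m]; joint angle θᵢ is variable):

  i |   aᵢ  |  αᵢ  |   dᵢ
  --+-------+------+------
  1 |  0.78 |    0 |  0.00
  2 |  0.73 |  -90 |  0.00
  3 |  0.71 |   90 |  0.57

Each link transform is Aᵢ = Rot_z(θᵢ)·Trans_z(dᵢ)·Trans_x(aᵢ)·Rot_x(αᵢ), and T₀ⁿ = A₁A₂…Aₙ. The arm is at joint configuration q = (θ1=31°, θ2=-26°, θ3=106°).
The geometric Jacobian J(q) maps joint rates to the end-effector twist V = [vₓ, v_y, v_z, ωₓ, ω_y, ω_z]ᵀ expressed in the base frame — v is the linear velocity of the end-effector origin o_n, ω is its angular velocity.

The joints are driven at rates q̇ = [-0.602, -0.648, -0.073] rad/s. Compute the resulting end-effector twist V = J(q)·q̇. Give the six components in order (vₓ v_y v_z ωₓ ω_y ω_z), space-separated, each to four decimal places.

o_n = [1.1512, 1.0161, -0.6825]
J₁: ẑ×o_n = [-1.0161, 1.1512, 0.0000], ω = ẑ
J2: z=[0.0000, 0.0000, 1.0000] o=[0.6686, 0.4017, 0.0000] → [-0.6144, 0.4826, 0.0000, 0.0000, 0.0000, 1.0000]
J3: z=[-0.0872, 0.9962, 0.0000] o=[1.3958, 0.4654, 0.0000] → [-0.6799, -0.0595, 0.1957, -0.0872, 0.9962, 0.0000]
V = J·q̇ = [1.0595, -1.0014, -0.0143, 0.0064, -0.0727, -1.2500]

1.0595 -1.0014 -0.0143 0.0064 -0.0727 -1.2500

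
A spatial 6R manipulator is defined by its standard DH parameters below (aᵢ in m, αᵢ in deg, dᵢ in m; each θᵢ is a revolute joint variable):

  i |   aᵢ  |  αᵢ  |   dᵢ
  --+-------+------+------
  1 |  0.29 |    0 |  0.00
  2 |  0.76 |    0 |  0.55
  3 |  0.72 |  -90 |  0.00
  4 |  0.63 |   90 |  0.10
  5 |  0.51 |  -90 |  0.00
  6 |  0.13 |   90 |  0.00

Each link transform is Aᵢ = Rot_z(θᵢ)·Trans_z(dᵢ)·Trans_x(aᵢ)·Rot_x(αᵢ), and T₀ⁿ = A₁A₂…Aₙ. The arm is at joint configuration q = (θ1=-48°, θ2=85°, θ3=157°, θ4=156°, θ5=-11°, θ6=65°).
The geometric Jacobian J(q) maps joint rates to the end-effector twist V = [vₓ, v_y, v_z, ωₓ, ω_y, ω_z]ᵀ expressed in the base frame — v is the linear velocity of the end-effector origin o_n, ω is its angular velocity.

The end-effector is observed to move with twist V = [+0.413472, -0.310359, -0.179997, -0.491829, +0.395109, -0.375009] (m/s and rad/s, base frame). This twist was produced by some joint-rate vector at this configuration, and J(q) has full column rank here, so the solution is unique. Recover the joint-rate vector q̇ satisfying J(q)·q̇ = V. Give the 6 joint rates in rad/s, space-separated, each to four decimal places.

o_n = [1.1970, 0.3486, 0.1758]
J₁: ẑ×o_n = [-0.3486, 1.1970, 0.0000], ω = ẑ
J2: z=[0.0000, 0.0000, 1.0000] o=[0.1940, -0.2155, 0.0000] → [-0.5641, 1.0030, 0.0000, 0.0000, 0.0000, 1.0000]
J3: z=[0.0000, 0.0000, 1.0000] o=[0.8010, 0.2419, 0.5500] → [-0.1068, 0.3960, 0.0000, 0.0000, 0.0000, 1.0000]
J4: z=[0.2419, -0.9703, 0.0000] o=[0.1024, 0.0677, 0.5500] → [0.3631, 0.0905, 1.1301, 0.2419, -0.9703, 0.0000]
J5: z=[-0.3947, -0.0984, -0.9135] o=[0.6850, 0.1099, 0.2938] → [0.2297, -0.5143, -0.0438, -0.3947, -0.0984, -0.9135]
J6: z=[0.4066, -0.9103, -0.0776] o=[1.1052, 0.3150, 0.0901] → [-0.0754, -0.0420, 0.0972, 0.4066, -0.9103, -0.0776]
q̇ = J⁺·V = [0.6650, -0.9470, 0.5690, -0.0940, 0.7600, -0.4160]

0.6650 -0.9470 0.5690 -0.0940 0.7600 -0.4160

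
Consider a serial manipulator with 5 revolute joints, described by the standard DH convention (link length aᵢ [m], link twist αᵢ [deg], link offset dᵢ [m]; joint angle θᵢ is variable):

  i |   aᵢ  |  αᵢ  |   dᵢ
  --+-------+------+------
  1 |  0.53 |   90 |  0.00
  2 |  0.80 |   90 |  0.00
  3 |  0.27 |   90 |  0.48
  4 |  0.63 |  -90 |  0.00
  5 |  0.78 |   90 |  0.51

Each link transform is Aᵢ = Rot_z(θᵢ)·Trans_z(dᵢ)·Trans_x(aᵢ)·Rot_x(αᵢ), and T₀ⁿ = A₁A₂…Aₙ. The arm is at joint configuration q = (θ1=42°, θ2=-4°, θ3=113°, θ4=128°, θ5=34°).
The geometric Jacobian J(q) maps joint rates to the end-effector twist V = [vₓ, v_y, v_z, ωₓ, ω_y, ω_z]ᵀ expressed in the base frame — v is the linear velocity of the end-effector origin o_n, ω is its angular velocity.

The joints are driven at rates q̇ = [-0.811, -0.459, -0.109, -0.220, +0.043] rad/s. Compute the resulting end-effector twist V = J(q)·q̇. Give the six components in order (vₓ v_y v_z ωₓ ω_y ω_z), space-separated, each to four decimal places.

o_n = [0.2150, 1.5599, -1.2220]
J₁: ẑ×o_n = [-1.5599, 0.2150, 0.0000], ω = ẑ
J2: z=[0.6691, -0.7431, 0.0000] o=[0.3939, 0.3546, 0.0000] → [0.9081, 0.8177, 0.6735, 0.6691, -0.7431, 0.0000]
J3: z=[-0.0518, -0.0467, -0.9976] o=[0.9869, 0.8886, -0.0558] → [0.7240, 0.7096, -0.0708, -0.0518, -0.0467, -0.9976]
J4: z=[0.9439, 0.3241, -0.0642] o=[1.0501, 0.6111, -0.5273] → [-0.1642, 0.7093, 1.1661, 0.9439, 0.3241, -0.0642]
J5: z=[-0.2252, 0.7733, 0.5927] o=[0.8979, 0.9544, -1.0331] → [-0.5049, -0.4472, 0.3917, -0.2252, 0.7733, 0.5927]
V = J·q̇ = [0.7837, -0.8023, -0.5411, -0.5188, 0.3081, -0.6627]

0.7837 -0.8023 -0.5411 -0.5188 0.3081 -0.6627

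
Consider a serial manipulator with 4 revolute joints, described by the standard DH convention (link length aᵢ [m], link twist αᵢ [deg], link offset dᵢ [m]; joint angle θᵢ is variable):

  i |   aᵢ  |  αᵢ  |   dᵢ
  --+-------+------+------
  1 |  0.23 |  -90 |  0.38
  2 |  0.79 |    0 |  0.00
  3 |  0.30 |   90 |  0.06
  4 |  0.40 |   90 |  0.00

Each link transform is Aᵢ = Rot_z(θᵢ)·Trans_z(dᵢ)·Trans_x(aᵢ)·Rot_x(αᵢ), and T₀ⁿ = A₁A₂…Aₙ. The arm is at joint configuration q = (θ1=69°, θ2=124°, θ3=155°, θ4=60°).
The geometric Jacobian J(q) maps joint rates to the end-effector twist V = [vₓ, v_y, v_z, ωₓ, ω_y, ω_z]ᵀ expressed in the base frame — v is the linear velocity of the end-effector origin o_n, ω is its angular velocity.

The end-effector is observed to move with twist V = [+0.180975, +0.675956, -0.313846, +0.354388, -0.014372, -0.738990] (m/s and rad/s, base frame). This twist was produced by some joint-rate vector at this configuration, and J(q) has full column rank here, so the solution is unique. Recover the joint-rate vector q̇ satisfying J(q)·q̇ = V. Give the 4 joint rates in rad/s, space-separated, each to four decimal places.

o_n = [-0.4273, 0.0210, 0.2189]
J₁: ẑ×o_n = [-0.0210, -0.4273, 0.0000], ω = ẑ
J2: z=[-0.9336, 0.3584, 0.0000] o=[0.0824, 0.2147, 0.3800] → [-0.0577, -0.1504, 0.3635, -0.9336, 0.3584, 0.0000]
J3: z=[-0.9336, 0.3584, 0.0000] o=[-0.0759, -0.1977, -0.2749] → [0.1770, 0.4610, -0.0782, -0.9336, 0.3584, 0.0000]
J4: z=[-0.3540, -0.9221, 0.1564] o=[-0.1151, -0.1324, 0.0214] → [-0.2061, 0.0211, -0.3421, -0.3540, -0.9221, 0.1564]
q̇ = J⁺·V = [-0.7210, -0.8590, 0.5230, -0.1150]

-0.7210 -0.8590 0.5230 -0.1150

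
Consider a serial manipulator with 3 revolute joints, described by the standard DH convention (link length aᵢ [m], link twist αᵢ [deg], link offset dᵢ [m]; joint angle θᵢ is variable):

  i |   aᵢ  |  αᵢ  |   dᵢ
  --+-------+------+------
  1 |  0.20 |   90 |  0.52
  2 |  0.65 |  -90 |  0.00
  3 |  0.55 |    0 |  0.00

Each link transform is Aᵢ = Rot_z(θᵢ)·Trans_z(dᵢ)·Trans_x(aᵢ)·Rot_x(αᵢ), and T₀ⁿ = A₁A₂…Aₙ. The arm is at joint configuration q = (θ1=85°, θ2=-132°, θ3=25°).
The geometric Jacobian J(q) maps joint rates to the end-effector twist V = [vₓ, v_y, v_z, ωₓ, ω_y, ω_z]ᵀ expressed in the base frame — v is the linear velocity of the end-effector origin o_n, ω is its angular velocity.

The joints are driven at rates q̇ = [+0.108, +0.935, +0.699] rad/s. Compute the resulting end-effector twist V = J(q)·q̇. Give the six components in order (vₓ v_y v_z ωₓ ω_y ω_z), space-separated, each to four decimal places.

-0.2091 0.9033 -0.5978 0.9767 0.4360 -0.3597

o_n = [-0.2811, -0.5461, -0.3335]
J₁: ẑ×o_n = [0.5461, -0.2811, 0.0000], ω = ẑ
J2: z=[0.9962, -0.0872, 0.0000] o=[0.0174, 0.1992, 0.5200] → [0.0744, 0.8502, -0.7685, 0.9962, -0.0872, 0.0000]
J3: z=[0.0648, 0.7403, -0.6691] o=[-0.0205, -0.2340, 0.0370] → [-0.4830, 0.1984, 0.1727, 0.0648, 0.7403, -0.6691]
V = J·q̇ = [-0.2091, 0.9033, -0.5978, 0.9767, 0.4360, -0.3597]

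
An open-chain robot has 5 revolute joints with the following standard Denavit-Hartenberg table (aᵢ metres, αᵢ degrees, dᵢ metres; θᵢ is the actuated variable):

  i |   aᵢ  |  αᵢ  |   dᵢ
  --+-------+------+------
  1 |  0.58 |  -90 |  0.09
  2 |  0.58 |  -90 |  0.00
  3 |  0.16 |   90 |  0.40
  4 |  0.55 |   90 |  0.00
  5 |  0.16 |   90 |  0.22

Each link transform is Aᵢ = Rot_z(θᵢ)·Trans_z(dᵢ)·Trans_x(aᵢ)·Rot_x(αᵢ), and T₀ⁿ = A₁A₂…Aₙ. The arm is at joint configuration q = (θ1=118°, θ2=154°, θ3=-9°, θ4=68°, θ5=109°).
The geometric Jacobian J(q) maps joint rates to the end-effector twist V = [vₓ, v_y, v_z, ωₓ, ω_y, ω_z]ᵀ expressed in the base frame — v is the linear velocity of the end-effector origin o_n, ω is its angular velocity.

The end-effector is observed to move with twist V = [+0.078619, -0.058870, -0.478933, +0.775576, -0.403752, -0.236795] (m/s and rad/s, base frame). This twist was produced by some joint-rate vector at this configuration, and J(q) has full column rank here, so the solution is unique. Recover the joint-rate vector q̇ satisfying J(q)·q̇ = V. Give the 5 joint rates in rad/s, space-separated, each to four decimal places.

-0.4160 -0.0670 0.6770 -0.5120 0.5340

o_n = [0.1443, -0.7731, 0.3081]
J₁: ẑ×o_n = [0.7731, 0.1443, -0.0000], ω = ẑ
J2: z=[-0.8829, -0.4695, 0.0000] o=[-0.2723, 0.5121, 0.0900] → [-0.1024, 0.1926, 1.3303, -0.8829, -0.4695, 0.0000]
J3: z=[0.2058, -0.3871, 0.8988] o=[-0.0276, 0.0518, -0.1643] → [0.5586, 0.0572, -0.1033, 0.2058, -0.3871, 0.8988]
J4: z=[-0.9381, -0.3395, 0.0686] o=[0.0993, -0.2402, 0.1260] → [-0.0253, 0.1740, 0.5152, -0.9381, -0.3395, 0.0686]
J5: z=[0.1813, -0.6498, -0.7381] o=[0.2617, -0.6142, 0.4951] → [0.0042, 0.1206, -0.1051, 0.1813, -0.6498, -0.7381]
q̇ = J⁺·V = [-0.4160, -0.0670, 0.6770, -0.5120, 0.5340]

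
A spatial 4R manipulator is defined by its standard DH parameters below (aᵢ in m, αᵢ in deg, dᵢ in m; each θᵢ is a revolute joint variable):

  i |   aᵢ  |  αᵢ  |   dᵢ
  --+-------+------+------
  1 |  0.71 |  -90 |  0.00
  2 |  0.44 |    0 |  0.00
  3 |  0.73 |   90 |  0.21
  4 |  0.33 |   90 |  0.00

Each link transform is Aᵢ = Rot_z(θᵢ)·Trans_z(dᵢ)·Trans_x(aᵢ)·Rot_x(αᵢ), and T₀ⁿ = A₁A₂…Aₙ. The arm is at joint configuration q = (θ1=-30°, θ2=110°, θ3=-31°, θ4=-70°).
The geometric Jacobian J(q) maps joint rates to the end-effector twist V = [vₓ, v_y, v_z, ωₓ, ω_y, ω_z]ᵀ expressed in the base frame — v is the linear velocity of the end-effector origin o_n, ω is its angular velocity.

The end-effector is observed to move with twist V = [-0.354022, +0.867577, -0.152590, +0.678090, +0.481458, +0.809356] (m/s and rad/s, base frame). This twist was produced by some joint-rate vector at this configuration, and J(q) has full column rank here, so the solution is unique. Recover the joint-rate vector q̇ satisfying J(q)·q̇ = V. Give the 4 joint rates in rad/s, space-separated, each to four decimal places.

0.7420 0.5080 0.2480 0.3530

o_n = [0.5738, -0.4469, -1.2408]
J₁: ẑ×o_n = [0.4469, 0.5738, -0.0000], ω = ẑ
J2: z=[0.5000, 0.8660, 0.0000] o=[0.6149, -0.3550, 0.0000] → [-1.0746, 0.6204, -0.0103, 0.5000, 0.8660, 0.0000]
J3: z=[0.5000, 0.8660, 0.0000] o=[0.4846, -0.2798, -0.4135] → [-0.7165, 0.4137, -0.1608, 0.5000, 0.8660, 0.0000]
J4: z=[0.8501, -0.4908, 0.1908] o=[0.7102, -0.1675, -1.1301] → [0.1077, 0.0682, -0.3044, 0.8501, -0.4908, 0.1908]
q̇ = J⁺·V = [0.7420, 0.5080, 0.2480, 0.3530]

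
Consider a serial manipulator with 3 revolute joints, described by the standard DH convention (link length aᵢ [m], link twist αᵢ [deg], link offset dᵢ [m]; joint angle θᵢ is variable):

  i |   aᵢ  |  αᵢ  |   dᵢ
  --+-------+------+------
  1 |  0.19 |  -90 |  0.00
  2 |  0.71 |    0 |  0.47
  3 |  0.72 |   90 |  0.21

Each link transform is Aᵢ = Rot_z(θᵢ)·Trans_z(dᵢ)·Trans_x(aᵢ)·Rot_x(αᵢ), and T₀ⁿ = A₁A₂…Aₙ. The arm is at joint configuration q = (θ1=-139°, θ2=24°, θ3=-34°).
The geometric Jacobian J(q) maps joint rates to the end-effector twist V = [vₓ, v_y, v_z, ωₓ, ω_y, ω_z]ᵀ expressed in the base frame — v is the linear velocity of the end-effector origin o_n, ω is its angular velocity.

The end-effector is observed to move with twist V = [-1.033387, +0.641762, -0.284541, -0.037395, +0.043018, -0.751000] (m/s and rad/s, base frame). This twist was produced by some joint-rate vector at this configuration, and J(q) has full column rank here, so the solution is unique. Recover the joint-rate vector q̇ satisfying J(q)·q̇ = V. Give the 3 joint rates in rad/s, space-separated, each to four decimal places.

o_n = [-0.7219, -1.5286, -0.1638]
J₁: ẑ×o_n = [1.5286, -0.7219, 0.0000], ω = ẑ
J2: z=[0.6561, -0.7547, 0.0000] o=[-0.1434, -0.1247, 0.0000] → [0.1236, 0.1074, -1.3577, 0.6561, -0.7547, 0.0000]
J3: z=[0.6561, -0.7547, 0.0000] o=[-0.3246, -0.9049, -0.2888] → [-0.0944, -0.0820, -0.7091, 0.6561, -0.7547, 0.0000]
q̇ = J⁺·V = [-0.7510, 0.5010, -0.5580]

-0.7510 0.5010 -0.5580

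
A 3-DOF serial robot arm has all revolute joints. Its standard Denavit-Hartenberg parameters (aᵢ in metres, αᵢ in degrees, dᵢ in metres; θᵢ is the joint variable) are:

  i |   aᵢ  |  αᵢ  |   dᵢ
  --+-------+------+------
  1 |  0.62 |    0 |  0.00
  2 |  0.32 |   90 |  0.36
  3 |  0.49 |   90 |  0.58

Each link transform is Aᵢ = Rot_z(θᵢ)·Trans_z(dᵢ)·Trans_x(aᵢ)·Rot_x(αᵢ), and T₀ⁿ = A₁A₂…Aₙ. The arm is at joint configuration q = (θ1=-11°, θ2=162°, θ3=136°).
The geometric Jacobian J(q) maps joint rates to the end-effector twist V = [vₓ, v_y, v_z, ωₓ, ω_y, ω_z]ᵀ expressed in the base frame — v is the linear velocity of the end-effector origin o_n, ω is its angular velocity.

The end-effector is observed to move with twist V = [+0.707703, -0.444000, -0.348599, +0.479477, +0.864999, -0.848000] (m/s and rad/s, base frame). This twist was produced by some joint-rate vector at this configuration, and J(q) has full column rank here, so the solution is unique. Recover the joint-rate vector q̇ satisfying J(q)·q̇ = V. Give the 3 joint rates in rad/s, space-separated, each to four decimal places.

o_n = [0.9182, 0.3732, 0.7004]
J₁: ẑ×o_n = [-0.3732, 0.9182, 0.0000], ω = ẑ
J2: z=[0.0000, 0.0000, 1.0000] o=[0.6086, -0.1183, 0.0000] → [-0.4915, 0.3096, 0.0000, 0.0000, 0.0000, 1.0000]
J3: z=[0.4848, 0.8746, 0.0000] o=[0.3287, 0.0368, 0.3600] → [0.2977, -0.1650, -0.3525, 0.4848, 0.8746, 0.0000]
q̇ = J⁺·V = [-0.0300, -0.8180, 0.9890]

-0.0300 -0.8180 0.9890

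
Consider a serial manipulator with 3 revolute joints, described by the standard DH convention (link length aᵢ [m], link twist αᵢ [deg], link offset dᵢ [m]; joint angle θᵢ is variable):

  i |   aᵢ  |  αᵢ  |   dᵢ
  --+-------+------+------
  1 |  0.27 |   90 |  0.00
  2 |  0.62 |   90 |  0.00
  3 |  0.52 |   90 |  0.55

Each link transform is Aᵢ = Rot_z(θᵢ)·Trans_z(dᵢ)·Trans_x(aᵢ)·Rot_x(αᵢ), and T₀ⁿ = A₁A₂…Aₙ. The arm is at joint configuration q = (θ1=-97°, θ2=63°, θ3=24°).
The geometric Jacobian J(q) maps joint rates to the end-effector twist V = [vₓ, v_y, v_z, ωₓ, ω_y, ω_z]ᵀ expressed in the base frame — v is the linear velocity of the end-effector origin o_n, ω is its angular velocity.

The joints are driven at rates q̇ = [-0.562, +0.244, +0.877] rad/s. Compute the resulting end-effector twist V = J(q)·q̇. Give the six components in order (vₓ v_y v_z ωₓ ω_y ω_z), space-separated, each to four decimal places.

-1.0684 0.5143 0.0756 -0.3374 -0.7459 -0.9601

o_n = [-0.3631, -1.2220, 0.7260]
J₁: ẑ×o_n = [1.2220, -0.3631, 0.0000], ω = ẑ
J2: z=[-0.9925, 0.1219, 0.0000] o=[-0.0329, -0.2680, 0.0000] → [0.0885, 0.7206, 0.9872, -0.9925, 0.1219, 0.0000]
J3: z=[-0.1086, -0.8844, -0.4540] o=[-0.0672, -0.5474, 0.5524] → [-0.4598, 0.1532, -0.1885, -0.1086, -0.8844, -0.4540]
V = J·q̇ = [-1.0684, 0.5143, 0.0756, -0.3374, -0.7459, -0.9601]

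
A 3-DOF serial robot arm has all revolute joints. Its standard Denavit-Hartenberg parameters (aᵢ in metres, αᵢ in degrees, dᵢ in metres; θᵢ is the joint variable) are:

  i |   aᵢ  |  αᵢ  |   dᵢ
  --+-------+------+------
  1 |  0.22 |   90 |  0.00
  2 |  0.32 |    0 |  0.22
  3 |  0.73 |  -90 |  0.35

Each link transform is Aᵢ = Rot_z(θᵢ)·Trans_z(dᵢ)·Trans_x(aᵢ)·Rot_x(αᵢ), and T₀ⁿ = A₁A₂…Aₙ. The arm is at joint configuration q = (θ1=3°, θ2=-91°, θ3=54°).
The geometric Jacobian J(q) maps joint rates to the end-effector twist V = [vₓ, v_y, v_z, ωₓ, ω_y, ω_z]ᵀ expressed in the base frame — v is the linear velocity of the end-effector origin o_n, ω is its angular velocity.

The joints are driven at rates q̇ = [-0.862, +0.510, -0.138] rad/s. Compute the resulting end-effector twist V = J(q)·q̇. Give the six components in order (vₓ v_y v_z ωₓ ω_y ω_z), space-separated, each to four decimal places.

o_n = [0.8262, -0.5275, -0.7593]
J₁: ẑ×o_n = [0.5275, 0.8262, -0.0000], ω = ẑ
J2: z=[0.0523, -0.9986, 0.0000] o=[0.2197, 0.0115, 0.0000] → [0.7582, 0.0397, 0.5774, 0.0523, -0.9986, 0.0000]
J3: z=[0.0523, -0.9986, 0.0000] o=[0.2256, -0.2085, -0.3200] → [0.4387, 0.0230, 0.5830, 0.0523, -0.9986, 0.0000]
V = J·q̇ = [-0.1285, -0.6951, 0.2140, 0.0195, -0.3715, -0.8620]

-0.1285 -0.6951 0.2140 0.0195 -0.3715 -0.8620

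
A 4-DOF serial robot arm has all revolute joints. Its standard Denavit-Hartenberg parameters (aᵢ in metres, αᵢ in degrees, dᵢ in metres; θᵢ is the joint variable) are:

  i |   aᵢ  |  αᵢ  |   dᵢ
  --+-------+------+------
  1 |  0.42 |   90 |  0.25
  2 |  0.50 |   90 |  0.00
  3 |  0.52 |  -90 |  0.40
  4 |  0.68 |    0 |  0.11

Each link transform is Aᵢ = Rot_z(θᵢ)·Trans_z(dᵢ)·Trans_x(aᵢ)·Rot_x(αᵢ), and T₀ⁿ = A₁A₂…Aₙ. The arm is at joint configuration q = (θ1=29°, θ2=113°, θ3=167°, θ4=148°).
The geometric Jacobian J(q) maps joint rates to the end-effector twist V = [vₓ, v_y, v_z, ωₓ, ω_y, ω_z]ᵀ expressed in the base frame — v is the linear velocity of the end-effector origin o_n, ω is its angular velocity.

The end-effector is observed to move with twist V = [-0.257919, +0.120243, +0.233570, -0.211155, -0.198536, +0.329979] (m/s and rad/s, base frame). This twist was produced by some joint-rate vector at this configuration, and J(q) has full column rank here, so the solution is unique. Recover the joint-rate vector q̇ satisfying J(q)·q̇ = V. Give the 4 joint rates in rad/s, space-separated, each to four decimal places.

0.6330 0.8040 -0.3770 0.7520

o_n = [0.1598, 0.2257, 0.7538]
J₁: ẑ×o_n = [-0.2257, 0.1598, 0.0000], ω = ẑ
J2: z=[0.4848, -0.8746, 0.0000] o=[0.3673, 0.2036, 0.2500] → [-0.4406, -0.2442, -0.1708, 0.4848, -0.8746, 0.0000]
J3: z=[0.8051, 0.4463, 0.3907] o=[0.1965, 0.1089, 0.7103] → [-0.0262, -0.0494, 0.1104, 0.8051, 0.4463, 0.3907]
J4: z=[-0.3955, 0.8948, -0.2071] o=[0.7484, 0.2811, 0.4002] → [0.3050, 0.2617, 0.5485, -0.3955, 0.8948, -0.2071]
q̇ = J⁺·V = [0.6330, 0.8040, -0.3770, 0.7520]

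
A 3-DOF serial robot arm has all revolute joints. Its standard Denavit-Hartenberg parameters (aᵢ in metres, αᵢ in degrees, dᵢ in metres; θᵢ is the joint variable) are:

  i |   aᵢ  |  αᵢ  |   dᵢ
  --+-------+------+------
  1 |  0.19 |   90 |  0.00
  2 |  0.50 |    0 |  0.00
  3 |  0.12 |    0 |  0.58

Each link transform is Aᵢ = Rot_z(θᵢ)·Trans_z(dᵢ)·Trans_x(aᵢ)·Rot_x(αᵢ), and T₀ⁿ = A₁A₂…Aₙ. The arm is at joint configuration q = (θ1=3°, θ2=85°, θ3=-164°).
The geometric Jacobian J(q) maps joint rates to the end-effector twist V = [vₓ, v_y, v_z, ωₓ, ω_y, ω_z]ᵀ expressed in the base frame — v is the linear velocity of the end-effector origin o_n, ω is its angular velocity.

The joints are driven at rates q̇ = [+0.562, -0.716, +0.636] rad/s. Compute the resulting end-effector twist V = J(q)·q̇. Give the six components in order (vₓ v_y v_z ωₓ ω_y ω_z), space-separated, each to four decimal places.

o_n = [0.2865, -0.5658, 0.3803]
J₁: ẑ×o_n = [0.5658, 0.2865, -0.0000], ω = ẑ
J2: z=[0.0523, -0.9986, 0.0000] o=[0.1897, 0.0099, 0.0000] → [-0.3798, -0.0199, 0.0665, 0.0523, -0.9986, 0.0000]
J3: z=[0.0523, -0.9986, 0.0000] o=[0.2333, 0.0122, 0.4981] → [0.1176, 0.0062, 0.0229, 0.0523, -0.9986, 0.0000]
V = J·q̇ = [0.6647, 0.1792, -0.0330, -0.0042, 0.0799, 0.5620]

0.6647 0.1792 -0.0330 -0.0042 0.0799 0.5620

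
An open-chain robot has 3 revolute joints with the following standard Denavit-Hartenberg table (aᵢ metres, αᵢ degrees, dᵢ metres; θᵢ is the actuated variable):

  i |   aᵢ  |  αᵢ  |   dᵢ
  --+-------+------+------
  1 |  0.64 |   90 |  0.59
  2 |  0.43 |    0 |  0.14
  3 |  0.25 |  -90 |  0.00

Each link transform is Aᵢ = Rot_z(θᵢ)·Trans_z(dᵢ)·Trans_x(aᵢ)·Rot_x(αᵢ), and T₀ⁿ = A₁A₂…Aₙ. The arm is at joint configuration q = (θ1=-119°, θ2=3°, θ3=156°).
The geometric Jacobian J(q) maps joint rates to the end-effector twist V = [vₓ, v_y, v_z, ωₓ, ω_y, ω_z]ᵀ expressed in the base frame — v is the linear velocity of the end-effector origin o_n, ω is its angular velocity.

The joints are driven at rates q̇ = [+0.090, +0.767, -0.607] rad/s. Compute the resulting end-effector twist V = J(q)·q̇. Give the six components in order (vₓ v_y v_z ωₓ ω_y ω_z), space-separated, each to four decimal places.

0.0750 -0.0199 0.2920 -0.1399 0.0776 0.0900

o_n = [-0.5278, -0.6633, 0.7021]
J₁: ẑ×o_n = [0.6633, -0.5278, 0.0000], ω = ẑ
J2: z=[-0.8746, 0.4848, 0.0000] o=[-0.3103, -0.5598, 0.5900] → [0.0543, 0.0980, 0.1960, -0.8746, 0.4848, 0.0000]
J3: z=[-0.8746, 0.4848, 0.0000] o=[-0.6409, -0.8675, 0.6125] → [0.0434, 0.0784, -0.2334, -0.8746, 0.4848, 0.0000]
V = J·q̇ = [0.0750, -0.0199, 0.2920, -0.1399, 0.0776, 0.0900]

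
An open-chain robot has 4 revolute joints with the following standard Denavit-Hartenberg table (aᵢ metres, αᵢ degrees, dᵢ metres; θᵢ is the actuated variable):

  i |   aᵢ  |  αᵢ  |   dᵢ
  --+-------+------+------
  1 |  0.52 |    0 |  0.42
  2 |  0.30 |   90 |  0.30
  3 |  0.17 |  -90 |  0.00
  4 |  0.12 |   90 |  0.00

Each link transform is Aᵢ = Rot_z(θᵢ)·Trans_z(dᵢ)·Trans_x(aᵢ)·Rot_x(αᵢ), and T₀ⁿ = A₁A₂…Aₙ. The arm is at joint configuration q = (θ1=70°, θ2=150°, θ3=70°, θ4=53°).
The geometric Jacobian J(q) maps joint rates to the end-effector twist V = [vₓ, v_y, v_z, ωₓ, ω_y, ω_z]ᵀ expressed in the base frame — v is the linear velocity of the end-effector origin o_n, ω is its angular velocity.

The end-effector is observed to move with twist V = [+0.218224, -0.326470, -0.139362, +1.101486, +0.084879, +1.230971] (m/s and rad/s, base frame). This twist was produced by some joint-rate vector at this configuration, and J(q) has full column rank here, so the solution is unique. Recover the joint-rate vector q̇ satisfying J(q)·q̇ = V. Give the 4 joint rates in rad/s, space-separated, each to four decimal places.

0.0550 0.8490 -0.6430 0.9560

o_n = [-0.0538, 0.1691, 0.9476]
J₁: ẑ×o_n = [-0.1691, -0.0538, 0.0000], ω = ẑ
J2: z=[0.0000, 0.0000, 1.0000] o=[0.1779, 0.4886, 0.4200] → [0.3195, -0.2317, 0.0000, 0.0000, 0.0000, 1.0000]
J3: z=[-0.6428, 0.7660, 0.0000] o=[-0.0520, 0.2958, 0.7200] → [0.1744, 0.1463, 0.0828, -0.6428, 0.7660, 0.0000]
J4: z=[0.7198, 0.6040, 0.3420] o=[-0.0965, 0.2584, 0.8797] → [0.0715, -0.0343, -0.0901, 0.7198, 0.6040, 0.3420]
q̇ = J⁺·V = [0.0550, 0.8490, -0.6430, 0.9560]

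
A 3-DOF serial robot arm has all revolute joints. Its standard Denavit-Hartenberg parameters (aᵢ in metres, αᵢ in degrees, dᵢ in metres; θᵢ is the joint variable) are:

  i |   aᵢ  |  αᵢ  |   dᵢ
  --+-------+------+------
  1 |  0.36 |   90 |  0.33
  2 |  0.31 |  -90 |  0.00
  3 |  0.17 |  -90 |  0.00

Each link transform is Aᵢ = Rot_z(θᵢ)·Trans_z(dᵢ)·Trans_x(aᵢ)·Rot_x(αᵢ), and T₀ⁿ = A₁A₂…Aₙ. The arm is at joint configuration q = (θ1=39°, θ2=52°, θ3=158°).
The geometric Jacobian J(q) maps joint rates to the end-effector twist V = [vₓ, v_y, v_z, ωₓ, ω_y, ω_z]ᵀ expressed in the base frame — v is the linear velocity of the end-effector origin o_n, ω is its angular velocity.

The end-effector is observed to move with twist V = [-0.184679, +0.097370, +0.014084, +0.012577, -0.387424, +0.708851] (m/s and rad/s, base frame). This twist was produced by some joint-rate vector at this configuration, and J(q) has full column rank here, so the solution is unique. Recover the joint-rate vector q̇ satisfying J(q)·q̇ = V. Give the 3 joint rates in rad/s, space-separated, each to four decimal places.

o_n = [0.3126, 0.3351, 0.4501]
J₁: ẑ×o_n = [-0.3351, 0.3126, 0.0000], ω = ẑ
J2: z=[0.6293, -0.7771, 0.0000] o=[0.2798, 0.2266, 0.3300] → [-0.0933, -0.0756, 0.0938, 0.6293, -0.7771, 0.0000]
J3: z=[-0.6124, -0.4959, 0.6157] o=[0.4281, 0.3467, 0.5743] → [0.0687, -0.1472, -0.0502, -0.6124, -0.4959, 0.6157]
q̇ = J⁺·V = [0.5260, 0.3090, 0.2970]

0.5260 0.3090 0.2970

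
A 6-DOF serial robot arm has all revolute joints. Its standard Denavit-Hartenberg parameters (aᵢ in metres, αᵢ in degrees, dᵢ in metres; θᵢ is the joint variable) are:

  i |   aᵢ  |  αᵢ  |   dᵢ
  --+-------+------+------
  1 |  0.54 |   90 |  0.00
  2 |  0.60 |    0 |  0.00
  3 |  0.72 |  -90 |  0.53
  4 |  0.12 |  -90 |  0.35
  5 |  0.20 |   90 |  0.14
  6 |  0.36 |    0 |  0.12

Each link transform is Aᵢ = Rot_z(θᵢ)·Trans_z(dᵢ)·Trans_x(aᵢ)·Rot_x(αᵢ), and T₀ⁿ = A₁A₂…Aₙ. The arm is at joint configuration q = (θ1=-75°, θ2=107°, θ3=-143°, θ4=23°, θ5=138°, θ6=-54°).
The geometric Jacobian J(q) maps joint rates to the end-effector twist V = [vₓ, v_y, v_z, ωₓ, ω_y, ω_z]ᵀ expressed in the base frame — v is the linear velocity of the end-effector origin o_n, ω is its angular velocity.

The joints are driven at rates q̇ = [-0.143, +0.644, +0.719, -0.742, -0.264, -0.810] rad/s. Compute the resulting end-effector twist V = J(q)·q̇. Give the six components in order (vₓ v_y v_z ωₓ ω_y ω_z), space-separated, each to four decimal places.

o_n = [-0.4513, -1.0606, 0.1612]
J₁: ẑ×o_n = [1.0606, -0.4513, 0.0000], ω = ẑ
J2: z=[-0.9659, -0.2588, 0.0000] o=[0.1398, -0.5216, 0.0000] → [-0.0417, 0.1557, 0.3677, -0.9659, -0.2588, 0.0000]
J3: z=[-0.9659, -0.2588, 0.0000] o=[0.0944, -0.3522, 0.5738] → [0.1068, -0.3986, 0.5431, -0.9659, -0.2588, 0.0000]
J4: z=[0.1521, -0.5678, 0.8090] o=[-0.2668, -1.0520, 0.1506] → [0.0010, -0.1509, -0.1061, 0.1521, -0.5678, 0.8090]
J5: z=[0.8073, 0.5436, 0.2297] o=[-0.1452, -1.3249, 0.3688] → [-0.1736, 0.0973, 0.3798, 0.8073, 0.5436, 0.2297]
J6: z=[0.2685, 0.0083, -0.9633] o=[-0.1372, -1.0809, 0.3731] → [0.0178, 0.3595, 0.0080, 0.2685, 0.0083, -0.9633]
V = J·q̇ = [-0.0711, -0.3267, 0.5992, -1.8600, -0.0817, -0.0237]

-0.0711 -0.3267 0.5992 -1.8600 -0.0817 -0.0237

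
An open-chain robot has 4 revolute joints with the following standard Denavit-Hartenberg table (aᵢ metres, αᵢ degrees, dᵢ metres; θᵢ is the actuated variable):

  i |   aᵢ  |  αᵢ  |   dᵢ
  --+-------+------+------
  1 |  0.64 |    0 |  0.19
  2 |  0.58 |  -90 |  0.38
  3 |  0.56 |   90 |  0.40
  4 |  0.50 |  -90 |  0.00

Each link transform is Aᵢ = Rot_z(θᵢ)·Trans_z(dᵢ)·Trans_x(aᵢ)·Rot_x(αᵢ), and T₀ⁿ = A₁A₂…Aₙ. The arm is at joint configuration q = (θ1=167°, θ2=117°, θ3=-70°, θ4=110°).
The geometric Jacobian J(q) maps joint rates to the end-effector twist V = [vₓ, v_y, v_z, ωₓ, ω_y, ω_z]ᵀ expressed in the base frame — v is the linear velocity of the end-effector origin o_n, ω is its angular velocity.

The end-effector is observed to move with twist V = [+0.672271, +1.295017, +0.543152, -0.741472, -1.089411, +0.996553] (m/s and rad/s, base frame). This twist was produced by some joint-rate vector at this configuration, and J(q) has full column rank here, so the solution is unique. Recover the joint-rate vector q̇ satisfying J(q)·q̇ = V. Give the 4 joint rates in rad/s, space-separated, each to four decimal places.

0.4560 0.8600 -0.9830 -0.9340

o_n = [0.3929, -0.3375, 0.9355]
J₁: ẑ×o_n = [0.3375, 0.3929, -0.0000], ω = ẑ
J2: z=[0.0000, 0.0000, 1.0000] o=[-0.6236, 0.1440, 0.1900] → [0.4814, 1.0165, -0.0000, 0.0000, 0.0000, 1.0000]
J3: z=[0.9703, 0.2419, 0.0000] o=[-0.4833, -0.4188, 0.5700] → [0.0884, -0.3547, -0.1330, 0.9703, 0.2419, 0.0000]
J4: z=[-0.2273, 0.9118, 0.3420] o=[-0.0488, -0.5079, 1.0962] → [-0.2048, 0.1146, -0.4415, -0.2273, 0.9118, 0.3420]
q̇ = J⁺·V = [0.4560, 0.8600, -0.9830, -0.9340]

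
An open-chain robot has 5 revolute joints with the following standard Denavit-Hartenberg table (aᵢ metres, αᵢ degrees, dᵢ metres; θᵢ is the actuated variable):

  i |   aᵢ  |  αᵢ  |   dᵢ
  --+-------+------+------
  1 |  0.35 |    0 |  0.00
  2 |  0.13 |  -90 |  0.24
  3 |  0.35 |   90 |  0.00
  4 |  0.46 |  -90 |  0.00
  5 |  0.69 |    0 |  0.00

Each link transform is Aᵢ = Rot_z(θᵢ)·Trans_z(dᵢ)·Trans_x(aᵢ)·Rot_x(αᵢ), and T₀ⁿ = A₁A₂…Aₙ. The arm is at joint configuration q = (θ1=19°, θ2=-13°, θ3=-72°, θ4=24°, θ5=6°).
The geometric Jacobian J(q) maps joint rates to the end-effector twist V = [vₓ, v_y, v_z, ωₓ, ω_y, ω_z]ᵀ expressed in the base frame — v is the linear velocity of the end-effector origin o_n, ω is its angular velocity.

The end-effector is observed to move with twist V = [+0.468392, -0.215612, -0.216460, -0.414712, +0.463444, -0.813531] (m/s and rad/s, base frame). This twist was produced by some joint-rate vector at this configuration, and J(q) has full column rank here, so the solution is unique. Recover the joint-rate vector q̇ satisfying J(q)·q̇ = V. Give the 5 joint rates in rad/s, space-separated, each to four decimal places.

o_n = [0.9091, 0.6435, 1.5465]
J₁: ẑ×o_n = [-0.6435, 0.9091, 0.0000], ω = ẑ
J2: z=[0.0000, 0.0000, 1.0000] o=[0.3309, 0.1139, 0.0000] → [-0.5295, 0.5781, 0.0000, 0.0000, 0.0000, 1.0000]
J3: z=[-0.1045, 0.9945, 0.0000] o=[0.4602, 0.1275, 0.2400] → [1.2993, 0.1366, -0.5003, -0.1045, 0.9945, 0.0000]
J4: z=[-0.9458, -0.0994, 0.3090] o=[0.5678, 0.1388, 0.5729] → [-0.2527, 1.0263, -0.4434, -0.9458, -0.0994, 0.3090]
J5: z=[-0.2205, 0.8954, -0.3868] o=[0.6774, 0.3385, 0.9725] → [0.6319, 0.0369, -0.2747, -0.2205, 0.8954, -0.3868]
q̇ = J⁺·V = [-0.4800, -0.0870, -0.2750, 0.2700, 0.8530]

-0.4800 -0.0870 -0.2750 0.2700 0.8530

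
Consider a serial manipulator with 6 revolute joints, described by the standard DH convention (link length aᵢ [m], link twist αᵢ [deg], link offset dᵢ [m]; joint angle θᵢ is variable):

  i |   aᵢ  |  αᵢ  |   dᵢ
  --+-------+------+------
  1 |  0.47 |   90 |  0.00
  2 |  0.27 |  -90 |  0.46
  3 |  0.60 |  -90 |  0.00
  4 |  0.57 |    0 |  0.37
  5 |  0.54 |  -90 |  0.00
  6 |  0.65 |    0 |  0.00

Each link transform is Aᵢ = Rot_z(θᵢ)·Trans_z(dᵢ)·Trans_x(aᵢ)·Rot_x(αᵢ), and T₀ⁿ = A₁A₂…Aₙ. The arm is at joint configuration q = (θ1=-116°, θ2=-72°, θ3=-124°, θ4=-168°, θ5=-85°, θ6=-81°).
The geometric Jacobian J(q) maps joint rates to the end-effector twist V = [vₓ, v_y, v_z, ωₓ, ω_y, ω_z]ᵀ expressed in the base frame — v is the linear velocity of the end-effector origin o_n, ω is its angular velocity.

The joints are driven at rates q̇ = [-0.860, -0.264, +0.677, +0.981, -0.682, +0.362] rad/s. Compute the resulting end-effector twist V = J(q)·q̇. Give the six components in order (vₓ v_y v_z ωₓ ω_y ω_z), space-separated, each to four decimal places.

o_n = [-0.9747, 0.0672, -1.2849]
J₁: ẑ×o_n = [-0.0672, -0.9747, 0.0000], ω = ẑ
J2: z=[-0.8988, 0.4384, 0.0000] o=[-0.2060, -0.4224, 0.0000] → [-0.5633, -1.1549, -0.1031, -0.8988, 0.4384, 0.0000]
J3: z=[-0.4169, -0.8548, 0.3090] o=[-0.6561, -0.2958, -0.2568] → [0.7667, -0.5271, -0.4238, -0.4169, -0.8548, 0.3090]
J4: z=[-0.6149, 0.0149, -0.7885] o=[-1.0577, 0.0155, 0.0623] → [0.0208, -0.8938, -0.0331, -0.6149, 0.0149, -0.7885]
J5: z=[-0.6149, 0.0149, -0.7885] o=[-0.9614, -0.3695, -0.4893] → [0.3325, -0.4787, -0.2684, -0.6149, 0.0149, -0.7885]
J6: z=[0.5182, -0.7460, -0.4182] o=[-0.6404, -0.0100, -0.7329] → [0.4441, 0.4259, -0.2094, 0.5182, -0.7460, -0.4182]
V = J·q̇ = [0.6799, 0.3901, -0.1848, -0.0412, -0.9600, -1.0379]

0.6799 0.3901 -0.1848 -0.0412 -0.9600 -1.0379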